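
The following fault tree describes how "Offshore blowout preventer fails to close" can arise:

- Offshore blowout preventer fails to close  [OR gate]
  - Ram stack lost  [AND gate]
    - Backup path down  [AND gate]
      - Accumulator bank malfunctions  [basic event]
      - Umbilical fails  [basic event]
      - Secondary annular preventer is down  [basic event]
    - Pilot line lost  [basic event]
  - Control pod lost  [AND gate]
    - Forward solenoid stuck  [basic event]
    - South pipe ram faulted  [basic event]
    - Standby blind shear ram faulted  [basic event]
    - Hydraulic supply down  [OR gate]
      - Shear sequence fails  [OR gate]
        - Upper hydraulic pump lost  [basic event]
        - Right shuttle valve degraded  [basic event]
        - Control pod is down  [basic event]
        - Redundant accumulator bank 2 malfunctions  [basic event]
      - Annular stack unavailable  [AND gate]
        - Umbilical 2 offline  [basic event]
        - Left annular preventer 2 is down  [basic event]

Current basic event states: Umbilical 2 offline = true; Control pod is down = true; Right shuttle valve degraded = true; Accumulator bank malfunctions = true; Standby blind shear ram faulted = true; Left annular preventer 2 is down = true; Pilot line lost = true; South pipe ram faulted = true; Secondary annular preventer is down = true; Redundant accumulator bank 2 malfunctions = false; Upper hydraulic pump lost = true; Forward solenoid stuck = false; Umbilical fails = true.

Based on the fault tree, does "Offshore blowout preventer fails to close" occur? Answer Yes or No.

Yes

Backup path down [AND]: Accumulator bank malfunctions=occurs, Umbilical fails=occurs, Secondary annular preventer is down=occurs → all inputs occur → occurs.
Ram stack lost [AND]: Backup path down=occurs, Pilot line lost=occurs → all inputs occur → occurs.
Shear sequence fails [OR]: Upper hydraulic pump lost=occurs, Right shuttle valve degraded=occurs, Control pod is down=occurs, Redundant accumulator bank 2 malfunctions=not → at least one input occurs → occurs.
Annular stack unavailable [AND]: Umbilical 2 offline=occurs, Left annular preventer 2 is down=occurs → all inputs occur → occurs.
Hydraulic supply down [OR]: Shear sequence fails=occurs, Annular stack unavailable=occurs → at least one input occurs → occurs.
Control pod lost [AND]: Forward solenoid stuck=not, South pipe ram faulted=occurs, Standby blind shear ram faulted=occurs, Hydraulic supply down=occurs → not all inputs occur → does not occur.
Offshore blowout preventer fails to close [OR]: Ram stack lost=occurs, Control pod lost=not → at least one input occurs → occurs.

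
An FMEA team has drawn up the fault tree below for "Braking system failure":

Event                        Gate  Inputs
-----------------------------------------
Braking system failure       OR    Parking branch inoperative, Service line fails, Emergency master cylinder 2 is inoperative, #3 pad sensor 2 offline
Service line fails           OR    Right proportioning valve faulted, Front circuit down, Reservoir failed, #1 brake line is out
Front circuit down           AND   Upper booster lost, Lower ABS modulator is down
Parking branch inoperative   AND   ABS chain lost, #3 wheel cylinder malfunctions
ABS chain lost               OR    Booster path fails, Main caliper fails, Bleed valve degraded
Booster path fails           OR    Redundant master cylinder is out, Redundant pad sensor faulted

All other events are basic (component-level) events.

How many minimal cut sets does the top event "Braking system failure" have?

10

Booster path fails [OR]: union of children's cut sets → 2 cut set(s).
ABS chain lost [OR]: union of children's cut sets → 4 cut set(s).
Parking branch inoperative [AND]: one cut set from each child combined → 4 × 1 = 4 cut set(s).
Front circuit down [AND]: one cut set from each child combined → 1 × 1 = 1 cut set(s).
Service line fails [OR]: union of children's cut sets → 4 cut set(s).
Braking system failure [OR]: union of children's cut sets → 10 cut set(s).
Minimal cut sets: {#3 wheel cylinder malfunctions, Redundant master cylinder is out}; {#3 wheel cylinder malfunctions, Redundant pad sensor faulted}; {#3 wheel cylinder malfunctions, Main caliper fails}; {#3 wheel cylinder malfunctions, Bleed valve degraded}; {Right proportioning valve faulted}; {Lower ABS modulator is down, Upper booster lost}; {Reservoir failed}; {#1 brake line is out}; {Emergency master cylinder 2 is inoperative}; {#3 pad sensor 2 offline}.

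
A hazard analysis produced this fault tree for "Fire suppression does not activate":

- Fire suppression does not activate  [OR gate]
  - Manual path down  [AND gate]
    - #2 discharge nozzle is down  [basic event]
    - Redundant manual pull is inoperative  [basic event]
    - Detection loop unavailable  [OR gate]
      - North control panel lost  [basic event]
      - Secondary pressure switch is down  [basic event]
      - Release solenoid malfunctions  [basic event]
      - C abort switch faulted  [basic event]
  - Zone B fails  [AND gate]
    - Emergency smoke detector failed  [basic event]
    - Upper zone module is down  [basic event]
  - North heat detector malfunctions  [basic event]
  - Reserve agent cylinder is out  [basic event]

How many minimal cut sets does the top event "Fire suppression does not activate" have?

Detection loop unavailable [OR]: union of children's cut sets → 4 cut set(s).
Manual path down [AND]: one cut set from each child combined → 1 × 1 × 4 = 4 cut set(s).
Zone B fails [AND]: one cut set from each child combined → 1 × 1 = 1 cut set(s).
Fire suppression does not activate [OR]: union of children's cut sets → 7 cut set(s).
Minimal cut sets: {#2 discharge nozzle is down, North control panel lost, Redundant manual pull is inoperative}; {#2 discharge nozzle is down, Redundant manual pull is inoperative, Secondary pressure switch is down}; {#2 discharge nozzle is down, Redundant manual pull is inoperative, Release solenoid malfunctions}; {#2 discharge nozzle is down, C abort switch faulted, Redundant manual pull is inoperative}; {Emergency smoke detector failed, Upper zone module is down}; {North heat detector malfunctions}; {Reserve agent cylinder is out}.

7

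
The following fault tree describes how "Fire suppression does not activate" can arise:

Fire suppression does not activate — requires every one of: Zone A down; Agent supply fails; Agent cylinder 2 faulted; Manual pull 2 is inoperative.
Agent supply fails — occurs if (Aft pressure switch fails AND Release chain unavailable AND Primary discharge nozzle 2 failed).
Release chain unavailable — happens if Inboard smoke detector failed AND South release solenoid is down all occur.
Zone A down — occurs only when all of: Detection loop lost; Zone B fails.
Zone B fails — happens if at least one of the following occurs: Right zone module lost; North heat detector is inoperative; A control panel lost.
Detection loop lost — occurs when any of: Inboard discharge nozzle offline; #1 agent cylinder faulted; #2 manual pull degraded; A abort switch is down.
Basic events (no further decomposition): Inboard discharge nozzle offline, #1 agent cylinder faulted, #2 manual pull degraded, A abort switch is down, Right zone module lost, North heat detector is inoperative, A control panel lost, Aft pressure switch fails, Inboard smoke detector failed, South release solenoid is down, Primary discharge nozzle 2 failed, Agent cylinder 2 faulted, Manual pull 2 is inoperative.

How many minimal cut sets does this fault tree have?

Detection loop lost [OR]: union of children's cut sets → 4 cut set(s).
Zone B fails [OR]: union of children's cut sets → 3 cut set(s).
Zone A down [AND]: one cut set from each child combined → 4 × 3 = 12 cut set(s).
Release chain unavailable [AND]: one cut set from each child combined → 1 × 1 = 1 cut set(s).
Agent supply fails [AND]: one cut set from each child combined → 1 × 1 × 1 = 1 cut set(s).
Fire suppression does not activate [AND]: one cut set from each child combined → 12 × 1 × 1 × 1 = 12 cut set(s).

12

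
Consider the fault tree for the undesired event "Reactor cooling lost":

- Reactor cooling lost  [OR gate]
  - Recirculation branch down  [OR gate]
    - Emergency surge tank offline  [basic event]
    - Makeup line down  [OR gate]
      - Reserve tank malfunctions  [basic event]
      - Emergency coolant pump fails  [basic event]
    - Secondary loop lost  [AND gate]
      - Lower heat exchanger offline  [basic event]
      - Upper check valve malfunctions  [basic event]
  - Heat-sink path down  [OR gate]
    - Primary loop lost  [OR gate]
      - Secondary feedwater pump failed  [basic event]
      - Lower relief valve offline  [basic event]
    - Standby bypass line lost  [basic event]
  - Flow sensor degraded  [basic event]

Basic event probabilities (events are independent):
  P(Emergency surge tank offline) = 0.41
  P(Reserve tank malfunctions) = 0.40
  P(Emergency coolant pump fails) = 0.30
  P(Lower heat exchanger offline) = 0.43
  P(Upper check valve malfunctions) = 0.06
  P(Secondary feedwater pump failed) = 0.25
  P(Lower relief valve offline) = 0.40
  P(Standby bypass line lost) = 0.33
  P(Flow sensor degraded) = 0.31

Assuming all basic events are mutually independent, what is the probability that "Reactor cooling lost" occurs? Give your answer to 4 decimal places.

P(Makeup line down) [OR] = 1 − (1−0.40) × (1−0.30) = 0.580000
P(Secondary loop lost) [AND] = 0.43 × 0.06 = 0.025800
P(Recirculation branch down) [OR] = 1 − (1−0.41) × (1−0.580000) × (1−0.025800) = 0.758593
P(Primary loop lost) [OR] = 1 − (1−0.25) × (1−0.40) = 0.550000
P(Heat-sink path down) [OR] = 1 − (1−0.550000) × (1−0.33) = 0.698500
P(Reactor cooling lost) [OR] = 1 − (1−0.758593) × (1−0.698500) × (1−0.31) = 0.949779
Rounded to 4 decimal places: P(Reactor cooling lost) ≈ 0.9498.

0.9498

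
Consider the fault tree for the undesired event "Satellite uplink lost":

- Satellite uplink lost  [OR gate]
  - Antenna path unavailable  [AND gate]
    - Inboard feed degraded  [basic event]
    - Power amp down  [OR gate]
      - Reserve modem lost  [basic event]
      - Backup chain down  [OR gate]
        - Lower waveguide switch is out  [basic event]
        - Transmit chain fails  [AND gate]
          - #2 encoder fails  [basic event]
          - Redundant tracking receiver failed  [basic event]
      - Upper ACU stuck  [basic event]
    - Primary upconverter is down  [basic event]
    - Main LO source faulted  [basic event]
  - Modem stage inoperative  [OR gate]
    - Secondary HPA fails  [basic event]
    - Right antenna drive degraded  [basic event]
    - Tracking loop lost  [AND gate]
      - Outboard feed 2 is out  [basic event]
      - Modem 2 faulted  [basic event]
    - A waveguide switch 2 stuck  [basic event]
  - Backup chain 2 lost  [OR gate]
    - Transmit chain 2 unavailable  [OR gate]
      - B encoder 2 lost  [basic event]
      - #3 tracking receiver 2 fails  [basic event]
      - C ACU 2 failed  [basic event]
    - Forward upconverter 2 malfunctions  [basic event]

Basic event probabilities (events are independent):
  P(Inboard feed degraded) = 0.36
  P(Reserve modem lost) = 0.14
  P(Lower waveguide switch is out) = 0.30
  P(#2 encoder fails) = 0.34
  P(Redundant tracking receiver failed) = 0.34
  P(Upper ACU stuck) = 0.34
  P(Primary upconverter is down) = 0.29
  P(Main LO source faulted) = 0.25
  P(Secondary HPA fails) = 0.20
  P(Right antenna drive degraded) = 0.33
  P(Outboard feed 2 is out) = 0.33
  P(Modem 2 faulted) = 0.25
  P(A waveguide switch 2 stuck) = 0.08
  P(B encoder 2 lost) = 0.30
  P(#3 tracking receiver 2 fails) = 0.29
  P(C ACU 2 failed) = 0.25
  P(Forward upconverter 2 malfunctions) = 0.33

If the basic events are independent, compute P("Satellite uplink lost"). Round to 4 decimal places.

P(Transmit chain fails) [AND] = 0.34 × 0.34 = 0.115600
P(Backup chain down) [OR] = 1 − (1−0.30) × (1−0.115600) = 0.380920
P(Power amp down) [OR] = 1 − (1−0.14) × (1−0.380920) × (1−0.34) = 0.648610
P(Antenna path unavailable) [AND] = 0.36 × 0.648610 × 0.29 × 0.25 = 0.016929
P(Tracking loop lost) [AND] = 0.33 × 0.25 = 0.082500
P(Modem stage inoperative) [OR] = 1 − (1−0.20) × (1−0.33) × (1−0.082500) × (1−0.08) = 0.547562
P(Transmit chain 2 unavailable) [OR] = 1 − (1−0.30) × (1−0.29) × (1−0.25) = 0.627250
P(Backup chain 2 lost) [OR] = 1 − (1−0.627250) × (1−0.33) = 0.750258
P(Satellite uplink lost) [OR] = 1 − (1−0.016929) × (1−0.547562) × (1−0.750258) = 0.888920
Rounded to 4 decimal places: P(Satellite uplink lost) ≈ 0.8889.

0.8889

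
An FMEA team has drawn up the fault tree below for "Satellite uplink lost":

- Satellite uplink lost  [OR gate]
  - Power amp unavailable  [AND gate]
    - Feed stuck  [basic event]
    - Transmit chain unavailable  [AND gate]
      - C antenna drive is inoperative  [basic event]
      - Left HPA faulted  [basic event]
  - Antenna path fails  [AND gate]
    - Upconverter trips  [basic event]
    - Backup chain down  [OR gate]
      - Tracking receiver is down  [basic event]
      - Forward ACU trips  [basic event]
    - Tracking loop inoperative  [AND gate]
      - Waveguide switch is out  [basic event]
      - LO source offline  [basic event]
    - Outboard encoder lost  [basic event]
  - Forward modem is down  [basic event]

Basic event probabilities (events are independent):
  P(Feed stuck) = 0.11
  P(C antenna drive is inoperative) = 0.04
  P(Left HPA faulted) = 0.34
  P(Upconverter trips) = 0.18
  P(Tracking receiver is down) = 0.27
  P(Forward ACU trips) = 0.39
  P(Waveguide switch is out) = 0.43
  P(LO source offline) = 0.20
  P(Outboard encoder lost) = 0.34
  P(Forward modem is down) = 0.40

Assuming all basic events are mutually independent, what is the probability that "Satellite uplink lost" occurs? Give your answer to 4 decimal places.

0.4026

P(Transmit chain unavailable) [AND] = 0.04 × 0.34 = 0.013600
P(Power amp unavailable) [AND] = 0.11 × 0.013600 = 0.001496
P(Backup chain down) [OR] = 1 − (1−0.27) × (1−0.39) = 0.554700
P(Tracking loop inoperative) [AND] = 0.43 × 0.20 = 0.086000
P(Antenna path fails) [AND] = 0.18 × 0.554700 × 0.086000 × 0.34 = 0.002919
P(Satellite uplink lost) [OR] = 1 − (1−0.001496) × (1−0.002919) × (1−0.40) = 0.402646
Rounded to 4 decimal places: P(Satellite uplink lost) ≈ 0.4026.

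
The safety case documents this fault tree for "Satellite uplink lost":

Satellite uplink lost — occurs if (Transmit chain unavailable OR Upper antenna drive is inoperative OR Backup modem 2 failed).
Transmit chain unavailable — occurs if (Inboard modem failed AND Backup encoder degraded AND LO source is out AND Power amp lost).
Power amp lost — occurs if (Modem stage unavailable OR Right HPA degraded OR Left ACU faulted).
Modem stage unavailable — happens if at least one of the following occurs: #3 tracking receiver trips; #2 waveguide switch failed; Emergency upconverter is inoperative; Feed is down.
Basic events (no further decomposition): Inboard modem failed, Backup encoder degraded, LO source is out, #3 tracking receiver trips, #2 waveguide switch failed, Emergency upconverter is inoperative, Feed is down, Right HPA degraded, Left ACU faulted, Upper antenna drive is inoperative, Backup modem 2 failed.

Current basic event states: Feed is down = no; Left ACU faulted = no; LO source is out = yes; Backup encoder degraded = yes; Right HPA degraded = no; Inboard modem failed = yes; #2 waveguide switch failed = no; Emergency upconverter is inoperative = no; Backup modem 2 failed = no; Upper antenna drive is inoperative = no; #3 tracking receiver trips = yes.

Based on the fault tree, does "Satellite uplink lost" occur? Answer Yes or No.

Yes

Modem stage unavailable [OR]: #3 tracking receiver trips=occurs, #2 waveguide switch failed=not, Emergency upconverter is inoperative=not, Feed is down=not → at least one input occurs → occurs.
Power amp lost [OR]: Modem stage unavailable=occurs, Right HPA degraded=not, Left ACU faulted=not → at least one input occurs → occurs.
Transmit chain unavailable [AND]: Inboard modem failed=occurs, Backup encoder degraded=occurs, LO source is out=occurs, Power amp lost=occurs → all inputs occur → occurs.
Satellite uplink lost [OR]: Transmit chain unavailable=occurs, Upper antenna drive is inoperative=not, Backup modem 2 failed=not → at least one input occurs → occurs.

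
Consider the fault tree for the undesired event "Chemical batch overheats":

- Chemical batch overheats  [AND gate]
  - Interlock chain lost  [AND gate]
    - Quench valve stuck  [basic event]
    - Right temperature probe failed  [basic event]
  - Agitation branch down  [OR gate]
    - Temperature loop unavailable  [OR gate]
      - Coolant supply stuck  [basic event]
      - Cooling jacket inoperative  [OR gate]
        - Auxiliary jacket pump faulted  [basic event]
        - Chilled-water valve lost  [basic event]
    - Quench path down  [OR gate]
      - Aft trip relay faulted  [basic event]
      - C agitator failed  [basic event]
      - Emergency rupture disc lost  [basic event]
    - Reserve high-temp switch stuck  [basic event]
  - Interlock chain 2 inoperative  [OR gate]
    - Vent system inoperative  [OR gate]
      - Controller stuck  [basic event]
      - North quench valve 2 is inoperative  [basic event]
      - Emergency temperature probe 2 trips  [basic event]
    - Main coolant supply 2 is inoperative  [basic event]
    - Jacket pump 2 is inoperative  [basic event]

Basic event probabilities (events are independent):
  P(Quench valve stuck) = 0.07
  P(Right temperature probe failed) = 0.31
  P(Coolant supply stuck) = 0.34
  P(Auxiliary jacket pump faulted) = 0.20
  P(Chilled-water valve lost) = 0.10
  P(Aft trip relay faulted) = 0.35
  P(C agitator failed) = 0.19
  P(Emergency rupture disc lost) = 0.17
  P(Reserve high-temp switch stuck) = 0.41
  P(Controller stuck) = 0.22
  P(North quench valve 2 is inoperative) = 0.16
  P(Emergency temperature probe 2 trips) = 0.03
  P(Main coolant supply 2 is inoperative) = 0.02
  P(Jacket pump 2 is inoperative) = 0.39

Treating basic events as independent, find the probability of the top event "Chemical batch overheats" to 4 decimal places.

P(Interlock chain lost) [AND] = 0.07 × 0.31 = 0.021700
P(Cooling jacket inoperative) [OR] = 1 − (1−0.20) × (1−0.10) = 0.280000
P(Temperature loop unavailable) [OR] = 1 − (1−0.34) × (1−0.280000) = 0.524800
P(Quench path down) [OR] = 1 − (1−0.35) × (1−0.19) × (1−0.17) = 0.563005
P(Agitation branch down) [OR] = 1 − (1−0.524800) × (1−0.563005) × (1−0.41) = 0.877481
P(Vent system inoperative) [OR] = 1 − (1−0.22) × (1−0.16) × (1−0.03) = 0.364456
P(Interlock chain 2 inoperative) [OR] = 1 − (1−0.364456) × (1−0.02) × (1−0.39) = 0.620072
P(Chemical batch overheats) [AND] = 0.021700 × 0.877481 × 0.620072 = 0.011807
Rounded to 4 decimal places: P(Chemical batch overheats) ≈ 0.0118.

0.0118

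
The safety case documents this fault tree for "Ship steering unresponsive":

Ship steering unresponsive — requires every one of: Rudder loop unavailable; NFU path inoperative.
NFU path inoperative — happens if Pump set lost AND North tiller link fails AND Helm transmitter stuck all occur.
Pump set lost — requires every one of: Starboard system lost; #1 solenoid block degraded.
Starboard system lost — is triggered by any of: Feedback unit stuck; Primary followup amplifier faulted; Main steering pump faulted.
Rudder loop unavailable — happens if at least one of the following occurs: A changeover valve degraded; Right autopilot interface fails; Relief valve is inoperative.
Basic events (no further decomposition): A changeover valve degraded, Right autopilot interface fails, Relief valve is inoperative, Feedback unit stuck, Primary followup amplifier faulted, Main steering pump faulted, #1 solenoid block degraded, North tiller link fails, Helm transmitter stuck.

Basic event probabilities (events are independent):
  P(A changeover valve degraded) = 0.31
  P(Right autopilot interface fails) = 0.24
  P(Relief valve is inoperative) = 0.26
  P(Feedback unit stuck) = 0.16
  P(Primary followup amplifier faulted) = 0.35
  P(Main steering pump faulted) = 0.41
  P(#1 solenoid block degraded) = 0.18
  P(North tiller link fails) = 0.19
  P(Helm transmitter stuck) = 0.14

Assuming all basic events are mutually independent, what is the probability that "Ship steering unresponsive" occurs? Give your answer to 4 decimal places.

0.0020

P(Rudder loop unavailable) [OR] = 1 − (1−0.31) × (1−0.24) × (1−0.26) = 0.611944
P(Starboard system lost) [OR] = 1 − (1−0.16) × (1−0.35) × (1−0.41) = 0.677860
P(Pump set lost) [AND] = 0.677860 × 0.18 = 0.122015
P(NFU path inoperative) [AND] = 0.122015 × 0.19 × 0.14 = 0.003246
P(Ship steering unresponsive) [AND] = 0.611944 × 0.003246 = 0.001986
Rounded to 4 decimal places: P(Ship steering unresponsive) ≈ 0.0020.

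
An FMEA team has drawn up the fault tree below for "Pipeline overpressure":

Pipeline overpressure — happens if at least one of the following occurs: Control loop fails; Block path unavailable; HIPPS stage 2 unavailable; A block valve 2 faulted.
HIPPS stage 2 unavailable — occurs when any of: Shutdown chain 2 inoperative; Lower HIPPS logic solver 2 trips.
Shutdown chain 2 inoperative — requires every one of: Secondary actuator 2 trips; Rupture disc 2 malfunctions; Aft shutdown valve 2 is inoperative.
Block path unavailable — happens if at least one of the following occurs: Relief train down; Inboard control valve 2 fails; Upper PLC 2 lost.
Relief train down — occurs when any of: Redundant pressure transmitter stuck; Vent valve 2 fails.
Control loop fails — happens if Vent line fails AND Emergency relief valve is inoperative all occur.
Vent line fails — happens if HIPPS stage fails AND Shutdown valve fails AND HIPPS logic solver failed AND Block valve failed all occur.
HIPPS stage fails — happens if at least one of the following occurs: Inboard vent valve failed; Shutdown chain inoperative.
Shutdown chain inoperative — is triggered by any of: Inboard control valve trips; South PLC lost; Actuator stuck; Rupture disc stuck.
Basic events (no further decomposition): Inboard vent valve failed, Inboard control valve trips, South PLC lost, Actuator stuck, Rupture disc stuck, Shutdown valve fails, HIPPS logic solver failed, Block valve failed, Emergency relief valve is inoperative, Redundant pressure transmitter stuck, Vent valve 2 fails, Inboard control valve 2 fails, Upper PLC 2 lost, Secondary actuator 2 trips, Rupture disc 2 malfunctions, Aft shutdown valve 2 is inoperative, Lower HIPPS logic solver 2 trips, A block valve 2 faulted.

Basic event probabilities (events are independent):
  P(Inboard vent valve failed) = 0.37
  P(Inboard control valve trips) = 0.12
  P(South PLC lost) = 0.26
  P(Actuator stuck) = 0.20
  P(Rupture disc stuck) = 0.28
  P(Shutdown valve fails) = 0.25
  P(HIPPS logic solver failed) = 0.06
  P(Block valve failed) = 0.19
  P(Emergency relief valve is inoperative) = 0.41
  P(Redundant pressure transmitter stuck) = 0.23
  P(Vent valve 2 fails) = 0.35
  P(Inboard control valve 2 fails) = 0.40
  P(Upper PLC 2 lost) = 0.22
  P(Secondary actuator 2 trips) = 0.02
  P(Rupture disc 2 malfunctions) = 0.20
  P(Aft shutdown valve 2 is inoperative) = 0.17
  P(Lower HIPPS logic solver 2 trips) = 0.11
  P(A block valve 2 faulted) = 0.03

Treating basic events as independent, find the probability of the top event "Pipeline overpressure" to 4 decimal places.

0.7981

P(Shutdown chain inoperative) [OR] = 1 − (1−0.12) × (1−0.26) × (1−0.20) × (1−0.28) = 0.624909
P(HIPPS stage fails) [OR] = 1 − (1−0.37) × (1−0.624909) = 0.763693
P(Vent line fails) [AND] = 0.763693 × 0.25 × 0.06 × 0.19 = 0.002177
P(Control loop fails) [AND] = 0.002177 × 0.41 = 0.000893
P(Relief train down) [OR] = 1 − (1−0.23) × (1−0.35) = 0.499500
P(Block path unavailable) [OR] = 1 − (1−0.499500) × (1−0.40) × (1−0.22) = 0.765766
P(Shutdown chain 2 inoperative) [AND] = 0.02 × 0.20 × 0.17 = 0.000680
P(HIPPS stage 2 unavailable) [OR] = 1 − (1−0.000680) × (1−0.11) = 0.110605
P(Pipeline overpressure) [OR] = 1 − (1−0.000893) × (1−0.765766) × (1−0.110605) × (1−0.03) = 0.798104
Rounded to 4 decimal places: P(Pipeline overpressure) ≈ 0.7981.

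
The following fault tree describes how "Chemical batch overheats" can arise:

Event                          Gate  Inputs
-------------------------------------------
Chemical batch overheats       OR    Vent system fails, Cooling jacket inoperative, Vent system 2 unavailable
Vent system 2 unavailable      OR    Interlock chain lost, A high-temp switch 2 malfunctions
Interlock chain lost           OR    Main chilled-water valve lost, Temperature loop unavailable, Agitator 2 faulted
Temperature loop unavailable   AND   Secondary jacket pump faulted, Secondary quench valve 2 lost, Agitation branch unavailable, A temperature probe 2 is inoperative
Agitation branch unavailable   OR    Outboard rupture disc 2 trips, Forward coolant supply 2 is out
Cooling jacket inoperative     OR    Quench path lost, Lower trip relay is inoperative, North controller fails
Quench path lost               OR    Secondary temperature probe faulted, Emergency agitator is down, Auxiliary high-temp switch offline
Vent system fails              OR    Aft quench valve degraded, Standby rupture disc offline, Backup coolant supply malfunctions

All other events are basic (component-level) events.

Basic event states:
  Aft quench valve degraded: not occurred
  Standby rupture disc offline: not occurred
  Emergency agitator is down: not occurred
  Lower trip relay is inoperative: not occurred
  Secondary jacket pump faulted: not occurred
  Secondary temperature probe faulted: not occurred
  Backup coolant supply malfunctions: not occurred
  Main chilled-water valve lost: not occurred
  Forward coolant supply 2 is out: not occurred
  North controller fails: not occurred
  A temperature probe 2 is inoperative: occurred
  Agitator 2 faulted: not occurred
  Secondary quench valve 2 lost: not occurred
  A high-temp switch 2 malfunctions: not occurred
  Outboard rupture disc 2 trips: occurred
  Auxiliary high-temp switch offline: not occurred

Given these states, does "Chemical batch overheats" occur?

Vent system fails [OR]: Aft quench valve degraded=not, Standby rupture disc offline=not, Backup coolant supply malfunctions=not → no input occurs → does not occur.
Quench path lost [OR]: Secondary temperature probe faulted=not, Emergency agitator is down=not, Auxiliary high-temp switch offline=not → no input occurs → does not occur.
Cooling jacket inoperative [OR]: Quench path lost=not, Lower trip relay is inoperative=not, North controller fails=not → no input occurs → does not occur.
Agitation branch unavailable [OR]: Outboard rupture disc 2 trips=occurs, Forward coolant supply 2 is out=not → at least one input occurs → occurs.
Temperature loop unavailable [AND]: Secondary jacket pump faulted=not, Secondary quench valve 2 lost=not, Agitation branch unavailable=occurs, A temperature probe 2 is inoperative=occurs → not all inputs occur → does not occur.
Interlock chain lost [OR]: Main chilled-water valve lost=not, Temperature loop unavailable=not, Agitator 2 faulted=not → no input occurs → does not occur.
Vent system 2 unavailable [OR]: Interlock chain lost=not, A high-temp switch 2 malfunctions=not → no input occurs → does not occur.
Chemical batch overheats [OR]: Vent system fails=not, Cooling jacket inoperative=not, Vent system 2 unavailable=not → no input occurs → does not occur.

No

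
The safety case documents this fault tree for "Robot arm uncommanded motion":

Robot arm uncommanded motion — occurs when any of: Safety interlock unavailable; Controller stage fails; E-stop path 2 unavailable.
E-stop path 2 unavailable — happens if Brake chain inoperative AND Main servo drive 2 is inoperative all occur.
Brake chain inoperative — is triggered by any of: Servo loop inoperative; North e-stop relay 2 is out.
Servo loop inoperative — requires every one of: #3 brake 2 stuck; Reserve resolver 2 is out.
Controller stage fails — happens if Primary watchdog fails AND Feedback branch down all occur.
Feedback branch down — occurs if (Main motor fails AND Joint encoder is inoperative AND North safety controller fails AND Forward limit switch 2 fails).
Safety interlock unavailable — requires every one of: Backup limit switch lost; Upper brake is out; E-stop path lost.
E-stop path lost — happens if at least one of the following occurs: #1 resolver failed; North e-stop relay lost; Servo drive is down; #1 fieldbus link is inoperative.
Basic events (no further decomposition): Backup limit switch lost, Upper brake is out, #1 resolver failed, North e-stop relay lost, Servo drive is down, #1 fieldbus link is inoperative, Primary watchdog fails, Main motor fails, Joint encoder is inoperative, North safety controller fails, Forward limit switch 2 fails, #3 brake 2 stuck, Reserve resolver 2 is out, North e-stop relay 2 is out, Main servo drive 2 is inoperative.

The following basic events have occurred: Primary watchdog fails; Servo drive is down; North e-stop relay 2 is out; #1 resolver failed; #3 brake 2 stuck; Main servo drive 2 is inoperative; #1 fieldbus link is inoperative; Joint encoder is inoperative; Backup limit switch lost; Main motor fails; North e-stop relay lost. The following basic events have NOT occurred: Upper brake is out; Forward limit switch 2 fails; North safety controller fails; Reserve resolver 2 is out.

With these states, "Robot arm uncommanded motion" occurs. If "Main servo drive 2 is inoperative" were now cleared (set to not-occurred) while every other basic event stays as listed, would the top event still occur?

Counterfactual: set "Main servo drive 2 is inoperative" to not occurred.
E-stop path lost [OR]: #1 resolver failed=occurs, North e-stop relay lost=occurs, Servo drive is down=occurs, #1 fieldbus link is inoperative=occurs → at least one input occurs → occurs.
Safety interlock unavailable [AND]: Backup limit switch lost=occurs, Upper brake is out=not, E-stop path lost=occurs → not all inputs occur → does not occur.
Feedback branch down [AND]: Main motor fails=occurs, Joint encoder is inoperative=occurs, North safety controller fails=not, Forward limit switch 2 fails=not → not all inputs occur → does not occur.
Controller stage fails [AND]: Primary watchdog fails=occurs, Feedback branch down=not → not all inputs occur → does not occur.
Servo loop inoperative [AND]: #3 brake 2 stuck=occurs, Reserve resolver 2 is out=not → not all inputs occur → does not occur.
Brake chain inoperative [OR]: Servo loop inoperative=not, North e-stop relay 2 is out=occurs → at least one input occurs → occurs.
E-stop path 2 unavailable [AND]: Brake chain inoperative=occurs, Main servo drive 2 is inoperative=not → not all inputs occur → does not occur.
Robot arm uncommanded motion [OR]: Safety interlock unavailable=not, Controller stage fails=not, E-stop path 2 unavailable=not → no input occurs → does not occur.

No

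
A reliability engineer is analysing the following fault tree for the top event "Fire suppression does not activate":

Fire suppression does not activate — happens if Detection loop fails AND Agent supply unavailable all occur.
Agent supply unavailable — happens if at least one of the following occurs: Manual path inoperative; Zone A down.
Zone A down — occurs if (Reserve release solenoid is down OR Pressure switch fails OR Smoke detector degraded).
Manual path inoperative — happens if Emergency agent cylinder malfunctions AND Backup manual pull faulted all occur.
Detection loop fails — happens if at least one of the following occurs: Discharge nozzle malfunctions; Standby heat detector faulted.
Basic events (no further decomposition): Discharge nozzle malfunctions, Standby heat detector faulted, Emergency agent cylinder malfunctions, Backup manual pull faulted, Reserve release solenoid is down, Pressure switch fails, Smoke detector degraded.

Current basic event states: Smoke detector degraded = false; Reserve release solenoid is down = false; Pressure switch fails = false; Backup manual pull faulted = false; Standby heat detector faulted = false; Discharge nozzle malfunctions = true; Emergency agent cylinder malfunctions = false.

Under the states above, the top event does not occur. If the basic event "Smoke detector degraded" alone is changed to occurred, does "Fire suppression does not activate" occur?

Counterfactual: set "Smoke detector degraded" to occurred.
Detection loop fails [OR]: Discharge nozzle malfunctions=occurs, Standby heat detector faulted=not → at least one input occurs → occurs.
Manual path inoperative [AND]: Emergency agent cylinder malfunctions=not, Backup manual pull faulted=not → not all inputs occur → does not occur.
Zone A down [OR]: Reserve release solenoid is down=not, Pressure switch fails=not, Smoke detector degraded=occurs → at least one input occurs → occurs.
Agent supply unavailable [OR]: Manual path inoperative=not, Zone A down=occurs → at least one input occurs → occurs.
Fire suppression does not activate [AND]: Detection loop fails=occurs, Agent supply unavailable=occurs → all inputs occur → occurs.

Yes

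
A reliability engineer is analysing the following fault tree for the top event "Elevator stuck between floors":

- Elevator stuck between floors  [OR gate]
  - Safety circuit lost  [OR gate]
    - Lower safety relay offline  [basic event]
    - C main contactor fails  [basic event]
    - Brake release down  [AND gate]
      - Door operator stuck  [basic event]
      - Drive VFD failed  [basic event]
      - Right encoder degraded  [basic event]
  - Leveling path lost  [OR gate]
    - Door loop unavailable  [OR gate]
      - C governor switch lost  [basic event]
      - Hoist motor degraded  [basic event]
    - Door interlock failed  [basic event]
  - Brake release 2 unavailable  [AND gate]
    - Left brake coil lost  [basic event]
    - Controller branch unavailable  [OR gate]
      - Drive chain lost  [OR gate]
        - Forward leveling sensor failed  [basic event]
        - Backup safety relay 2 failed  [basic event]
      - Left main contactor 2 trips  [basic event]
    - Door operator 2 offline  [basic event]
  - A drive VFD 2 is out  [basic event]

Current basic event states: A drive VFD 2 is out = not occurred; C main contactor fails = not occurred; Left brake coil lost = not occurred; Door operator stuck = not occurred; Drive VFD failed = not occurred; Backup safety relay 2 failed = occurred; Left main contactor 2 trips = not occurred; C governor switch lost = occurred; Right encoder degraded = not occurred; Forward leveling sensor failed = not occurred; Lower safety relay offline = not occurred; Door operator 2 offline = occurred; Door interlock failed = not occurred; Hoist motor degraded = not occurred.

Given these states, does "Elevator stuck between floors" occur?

Brake release down [AND]: Door operator stuck=not, Drive VFD failed=not, Right encoder degraded=not → not all inputs occur → does not occur.
Safety circuit lost [OR]: Lower safety relay offline=not, C main contactor fails=not, Brake release down=not → no input occurs → does not occur.
Door loop unavailable [OR]: C governor switch lost=occurs, Hoist motor degraded=not → at least one input occurs → occurs.
Leveling path lost [OR]: Door loop unavailable=occurs, Door interlock failed=not → at least one input occurs → occurs.
Drive chain lost [OR]: Forward leveling sensor failed=not, Backup safety relay 2 failed=occurs → at least one input occurs → occurs.
Controller branch unavailable [OR]: Drive chain lost=occurs, Left main contactor 2 trips=not → at least one input occurs → occurs.
Brake release 2 unavailable [AND]: Left brake coil lost=not, Controller branch unavailable=occurs, Door operator 2 offline=occurs → not all inputs occur → does not occur.
Elevator stuck between floors [OR]: Safety circuit lost=not, Leveling path lost=occurs, Brake release 2 unavailable=not, A drive VFD 2 is out=not → at least one input occurs → occurs.

Yes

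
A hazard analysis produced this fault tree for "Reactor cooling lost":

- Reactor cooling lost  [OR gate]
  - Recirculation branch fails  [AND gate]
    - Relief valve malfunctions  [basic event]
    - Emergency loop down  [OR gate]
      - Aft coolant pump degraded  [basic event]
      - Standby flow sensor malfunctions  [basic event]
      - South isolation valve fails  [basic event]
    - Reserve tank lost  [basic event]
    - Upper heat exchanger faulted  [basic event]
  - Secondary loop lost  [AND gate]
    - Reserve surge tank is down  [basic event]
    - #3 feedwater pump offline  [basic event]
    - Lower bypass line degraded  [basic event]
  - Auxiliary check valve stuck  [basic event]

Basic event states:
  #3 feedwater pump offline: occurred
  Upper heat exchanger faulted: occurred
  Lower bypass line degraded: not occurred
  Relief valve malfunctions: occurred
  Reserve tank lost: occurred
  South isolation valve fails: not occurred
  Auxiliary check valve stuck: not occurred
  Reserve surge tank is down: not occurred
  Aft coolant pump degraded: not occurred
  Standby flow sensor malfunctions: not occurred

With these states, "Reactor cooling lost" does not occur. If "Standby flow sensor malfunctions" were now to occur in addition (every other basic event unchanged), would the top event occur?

Yes

Counterfactual: set "Standby flow sensor malfunctions" to occurred.
Emergency loop down [OR]: Aft coolant pump degraded=not, Standby flow sensor malfunctions=occurs, South isolation valve fails=not → at least one input occurs → occurs.
Recirculation branch fails [AND]: Relief valve malfunctions=occurs, Emergency loop down=occurs, Reserve tank lost=occurs, Upper heat exchanger faulted=occurs → all inputs occur → occurs.
Secondary loop lost [AND]: Reserve surge tank is down=not, #3 feedwater pump offline=occurs, Lower bypass line degraded=not → not all inputs occur → does not occur.
Reactor cooling lost [OR]: Recirculation branch fails=occurs, Secondary loop lost=not, Auxiliary check valve stuck=not → at least one input occurs → occurs.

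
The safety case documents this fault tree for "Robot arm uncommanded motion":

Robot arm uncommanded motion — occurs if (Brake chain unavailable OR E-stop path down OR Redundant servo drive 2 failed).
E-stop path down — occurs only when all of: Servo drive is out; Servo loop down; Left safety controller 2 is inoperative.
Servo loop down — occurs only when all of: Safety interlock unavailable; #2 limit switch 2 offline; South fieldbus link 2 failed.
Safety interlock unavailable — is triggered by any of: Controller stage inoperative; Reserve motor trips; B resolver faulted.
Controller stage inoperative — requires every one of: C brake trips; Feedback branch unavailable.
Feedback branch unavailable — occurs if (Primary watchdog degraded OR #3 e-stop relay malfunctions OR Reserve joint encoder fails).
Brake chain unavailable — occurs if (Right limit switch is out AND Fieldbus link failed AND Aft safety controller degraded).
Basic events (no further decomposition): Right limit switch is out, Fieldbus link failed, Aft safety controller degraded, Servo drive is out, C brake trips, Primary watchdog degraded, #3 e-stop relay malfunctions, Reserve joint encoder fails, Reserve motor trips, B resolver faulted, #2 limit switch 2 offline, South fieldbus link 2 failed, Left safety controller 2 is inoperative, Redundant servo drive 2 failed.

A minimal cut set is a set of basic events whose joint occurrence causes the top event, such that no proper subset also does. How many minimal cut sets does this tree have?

Brake chain unavailable [AND]: one cut set from each child combined → 1 × 1 × 1 = 1 cut set(s).
Feedback branch unavailable [OR]: union of children's cut sets → 3 cut set(s).
Controller stage inoperative [AND]: one cut set from each child combined → 1 × 3 = 3 cut set(s).
Safety interlock unavailable [OR]: union of children's cut sets → 5 cut set(s).
Servo loop down [AND]: one cut set from each child combined → 5 × 1 × 1 = 5 cut set(s).
E-stop path down [AND]: one cut set from each child combined → 1 × 5 × 1 = 5 cut set(s).
Robot arm uncommanded motion [OR]: union of children's cut sets → 7 cut set(s).
Minimal cut sets: {Aft safety controller degraded, Fieldbus link failed, Right limit switch is out}; {#2 limit switch 2 offline, C brake trips, Left safety controller 2 is inoperative, Primary watchdog degraded, Servo drive is out, South fieldbus link 2 failed}; {#2 limit switch 2 offline, #3 e-stop relay malfunctions, C brake trips, Left safety controller 2 is inoperative, Servo drive is out, South fieldbus link 2 failed}; {#2 limit switch 2 offline, C brake trips, Left safety controller 2 is inoperative, Reserve joint encoder fails, Servo drive is out, South fieldbus link 2 failed}; {#2 limit switch 2 offline, Left safety controller 2 is inoperative, Reserve motor trips, Servo drive is out, South fieldbus link 2 failed}; {#2 limit switch 2 offline, B resolver faulted, Left safety controller 2 is inoperative, Servo drive is out, South fieldbus link 2 failed}; {Redundant servo drive 2 failed}.

7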